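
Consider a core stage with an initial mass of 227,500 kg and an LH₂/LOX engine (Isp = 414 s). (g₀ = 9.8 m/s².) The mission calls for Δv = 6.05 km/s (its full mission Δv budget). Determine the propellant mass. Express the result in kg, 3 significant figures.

v_e = Isp · g₀ = 414 × 9.8 = 4057.2 m/s.
Using Δv = v_e ln(m₀/m_f): m₀/m_f = exp(Δv / v_e) = exp(6050 / 4057.2) = exp(1.4912) = 4.4423.
m_f = 227,500 / 4.4423 = 51,212.2 kg, so propellant = m₀ − m_f = 227,500 − 51,212.2 = 176,287.8 kg.

propellant mass ≈ 176000 kg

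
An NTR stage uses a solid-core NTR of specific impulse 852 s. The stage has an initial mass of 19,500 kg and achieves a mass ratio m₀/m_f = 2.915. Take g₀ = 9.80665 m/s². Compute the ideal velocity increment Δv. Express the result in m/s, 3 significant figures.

v_e = Isp · g₀ = 852 × 9.80665 = 8355.3 m/s.
From the ideal rocket equation, Δv = v_e · ln(2.915) = 8355.3 × 1.0699 ≈ 8939.0 m/s.

Δv ≈ 8940 m/s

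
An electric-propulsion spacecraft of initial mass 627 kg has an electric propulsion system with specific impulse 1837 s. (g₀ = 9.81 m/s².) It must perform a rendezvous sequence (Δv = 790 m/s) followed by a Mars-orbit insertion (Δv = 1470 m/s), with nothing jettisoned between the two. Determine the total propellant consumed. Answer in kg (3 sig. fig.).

total propellant consumed ≈ 73.9 kg

v_e = Isp · g₀ = 1837 × 9.81 = 18021.0 m/s.
After the first burn: m = 627 × exp(−790/18021.0) = 627 × 0.95711 = 600.108 kg.
After the second burn: m = 600.108 × exp(−1470/18021.0) = 600.108 × 0.92167 = 553.102 kg.
Total propellant = m₀ − m_final = 627 − 553.102 = 73.898 kg.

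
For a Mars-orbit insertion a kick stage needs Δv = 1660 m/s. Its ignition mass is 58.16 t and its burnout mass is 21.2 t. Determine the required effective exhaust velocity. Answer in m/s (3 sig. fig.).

ln(m₀/m_f) = ln(58160/21200) = ln(2.743) = 1.0092.
From the ideal rocket equation, v_e = Δv / ln(m₀/m_f) = 1660 / 1.0092 = 1644.9 m/s.

v_e ≈ 1640 m/s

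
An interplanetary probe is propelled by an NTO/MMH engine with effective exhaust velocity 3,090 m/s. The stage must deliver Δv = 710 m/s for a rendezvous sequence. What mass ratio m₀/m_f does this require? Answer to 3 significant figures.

mass ratio ≈ 1.26

From the ideal rocket equation, m₀/m_f = exp(Δv / v_e) = exp(710 / 3090.0) = exp(0.2298) = 1.2583.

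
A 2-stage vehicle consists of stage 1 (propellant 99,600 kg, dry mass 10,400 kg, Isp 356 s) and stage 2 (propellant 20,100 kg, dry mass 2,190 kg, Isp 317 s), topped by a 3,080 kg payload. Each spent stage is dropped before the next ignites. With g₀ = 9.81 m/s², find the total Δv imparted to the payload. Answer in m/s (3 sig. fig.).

Ignition mass of stage 1 = 99,600+10,400 + 20,100+2,190 + 3,080 = 135,370 kg.
Stage 1: m₀ = 135,370 kg, m_f = 135,370 − 99,600 = 35,770 kg; Δv = 356×9.81×ln(3.784) = 3492.4×1.3309 ≈ 4648 m/s.
Stage 2: m₀ = 25,370 kg, m_f = 25,370 − 20,100 = 5,270 kg; Δv = 317×9.81×ln(4.814) = 3109.8×1.5715 ≈ 4887 m/s.
Total Δv = 4648 + 4887 = 9535 m/s.

Δv ≈ 9540 m/s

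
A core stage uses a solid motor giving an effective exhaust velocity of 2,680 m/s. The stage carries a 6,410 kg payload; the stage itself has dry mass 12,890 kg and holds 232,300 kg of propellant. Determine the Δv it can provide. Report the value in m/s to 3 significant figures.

m₀ = payload + dry + propellant = 6,410 + 12,890 + 232,300 = 251,600 kg.
m_f = payload + dry = 6,410 + 12,890 = 19,300 kg.
Using Δv = v_e ln(m₀/m_f): Δv = v_e · ln(m₀/m_f) = 2680.0 × ln(13.04) = 2680.0 × 2.5677 ≈ 6881.5 m/s.

Δv ≈ 6880 m/s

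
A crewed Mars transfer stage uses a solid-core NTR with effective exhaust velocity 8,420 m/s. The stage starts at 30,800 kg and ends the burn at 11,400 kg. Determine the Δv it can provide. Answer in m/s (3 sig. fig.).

Δv ≈ 8370 m/s

Δv = v_e · ln(m₀/m_f) = 8420.0 × ln(2.702) = 8420.0 × 0.9939 ≈ 8368.6 m/s.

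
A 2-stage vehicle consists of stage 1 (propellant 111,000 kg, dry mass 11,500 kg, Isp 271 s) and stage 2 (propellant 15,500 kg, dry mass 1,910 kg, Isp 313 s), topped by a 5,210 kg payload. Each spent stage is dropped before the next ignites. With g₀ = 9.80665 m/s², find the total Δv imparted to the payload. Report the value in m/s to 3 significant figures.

Δv ≈ 7400 m/s

Ignition mass of stage 1 = 111,000+11,500 + 15,500+1,910 + 5,210 = 145,120 kg.
Stage 1: m₀ = 145,120 kg, m_f = 145,120 − 111,000 = 34,120 kg; Δv = 271×9.80665×ln(4.253) = 2657.6×1.4477 ≈ 3847 m/s.
Stage 2: m₀ = 22,620 kg, m_f = 22,620 − 15,500 = 7,120 kg; Δv = 313×9.80665×ln(3.177) = 3069.5×1.1559 ≈ 3548 m/s.
Total Δv = 3847 + 3548 = 7395 m/s.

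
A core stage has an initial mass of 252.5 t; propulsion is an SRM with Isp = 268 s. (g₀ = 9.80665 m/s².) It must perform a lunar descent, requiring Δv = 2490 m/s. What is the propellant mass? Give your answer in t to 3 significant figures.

v_e = Isp · g₀ = 268 × 9.80665 = 2628.2 m/s.
Rocket equation: m₀/m_f = exp(Δv / v_e) = exp(2490 / 2628.2) = exp(0.9474) = 2.5791.
m_f = 252.5 / 2.5791 = 97.9024 t, so propellant = m₀ − m_f = 252.5 − 97.9024 = 154.5976 t.

propellant mass ≈ 155 t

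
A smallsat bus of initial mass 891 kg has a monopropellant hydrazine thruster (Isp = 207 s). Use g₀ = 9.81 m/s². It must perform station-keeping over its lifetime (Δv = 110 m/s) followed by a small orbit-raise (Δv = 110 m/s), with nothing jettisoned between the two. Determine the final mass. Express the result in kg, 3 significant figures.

v_e = Isp · g₀ = 207 × 9.81 = 2030.7 m/s.
After the first burn: m = 891 × exp(−110/2030.7) = 891 × 0.94727 = 844.018 kg.
After the second burn: m = 844.018 × exp(−110/2030.7) = 844.018 × 0.94727 = 799.513 kg.

final mass ≈ 800 kg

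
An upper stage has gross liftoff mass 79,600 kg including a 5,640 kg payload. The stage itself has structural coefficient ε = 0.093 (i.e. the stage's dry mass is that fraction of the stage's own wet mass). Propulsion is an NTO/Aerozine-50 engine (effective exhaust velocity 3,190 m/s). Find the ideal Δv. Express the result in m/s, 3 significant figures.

Stage wet mass = m₀ − payload = 79,600 − 5,640 = 73,960 kg.
Stage dry mass = ε × stage wet mass = 0.093 × 73,960 = 6,878.28 kg.
Burnout mass m_f = stage dry + payload = 6,878.28 + 5,640 = 12,518.28 kg.
Δv = v_e · ln(79,600/12,518.28) = 3190.0 × ln(6.359) = 3190.0 × 1.8498 ≈ 5901 m/s.

Δv ≈ 5900 m/s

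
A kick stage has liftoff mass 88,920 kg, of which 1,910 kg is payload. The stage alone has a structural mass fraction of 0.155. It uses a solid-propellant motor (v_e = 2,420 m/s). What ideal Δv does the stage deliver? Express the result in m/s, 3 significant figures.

Stage wet mass = m₀ − payload = 88,920 − 1,910 = 87,010 kg.
Stage dry mass = ε × stage wet mass = 0.155 × 87,010 = 13,486.6 kg.
Burnout mass m_f = stage dry + payload = 13,486.6 + 1,910 = 15,396.6 kg.
Δv = v_e · ln(88,920/15,396.6) = 2420.0 × ln(5.775) = 2420.0 × 1.7536 ≈ 4244 m/s.

Δv ≈ 4240 m/s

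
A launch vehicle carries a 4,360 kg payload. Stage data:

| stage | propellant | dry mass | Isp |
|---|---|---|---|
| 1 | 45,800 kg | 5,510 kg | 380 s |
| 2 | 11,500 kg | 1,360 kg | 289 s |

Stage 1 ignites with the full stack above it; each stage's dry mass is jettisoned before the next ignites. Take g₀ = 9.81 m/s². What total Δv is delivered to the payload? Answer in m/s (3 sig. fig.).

Δv ≈ 7240 m/s

Ignition mass of stage 1 = 45,800+5,510 + 11,500+1,360 + 4,360 = 68,530 kg.
Stage 1: m₀ = 68,530 kg, m_f = 68,530 − 45,800 = 22,730 kg; Δv = 380×9.81×ln(3.015) = 3727.8×1.1036 ≈ 4114 m/s.
Stage 2: m₀ = 17,220 kg, m_f = 17,220 − 11,500 = 5,720 kg; Δv = 289×9.81×ln(3.01) = 2835.1×1.1021 ≈ 3125 m/s.
Total Δv = 4114 + 3125 = 7239 m/s.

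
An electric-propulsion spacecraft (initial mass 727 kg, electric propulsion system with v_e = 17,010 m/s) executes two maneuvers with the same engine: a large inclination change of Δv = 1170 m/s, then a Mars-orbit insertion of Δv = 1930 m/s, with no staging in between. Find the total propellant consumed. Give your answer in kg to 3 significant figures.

total propellant consumed ≈ 121 kg

After the first burn: m = 727 × exp(−1170/17010.0) = 727 × 0.93353 = 678.676 kg.
After the second burn: m = 678.676 × exp(−1930/17010.0) = 678.676 × 0.89274 = 605.881 kg.
Total propellant = m₀ − m_final = 727 − 605.881 = 121.119 kg.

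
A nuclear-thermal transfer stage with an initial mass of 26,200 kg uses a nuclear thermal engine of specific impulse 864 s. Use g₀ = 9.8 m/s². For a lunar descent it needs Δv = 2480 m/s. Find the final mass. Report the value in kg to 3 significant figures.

v_e = Isp · g₀ = 864 × 9.8 = 8467.2 m/s.
m₀/m_f = exp(Δv / v_e) = exp(2480 / 8467.2) = exp(0.2929) = 1.3403.
m_f = m₀ / 1.3403 = 26,200 / 1.3403 = 19,547.9 kg.

final mass ≈ 19500 kg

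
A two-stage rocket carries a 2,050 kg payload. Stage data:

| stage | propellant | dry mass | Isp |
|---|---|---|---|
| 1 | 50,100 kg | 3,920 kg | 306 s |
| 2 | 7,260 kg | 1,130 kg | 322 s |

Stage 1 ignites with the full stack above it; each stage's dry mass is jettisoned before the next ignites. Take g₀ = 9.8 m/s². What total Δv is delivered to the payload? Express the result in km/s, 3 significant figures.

Ignition mass of stage 1 = 50,100+3,920 + 7,260+1,130 + 2,050 = 64,460 kg.
Stage 1: m₀ = 64,460 kg, m_f = 64,460 − 50,100 = 14,360 kg; Δv = 306×9.8×ln(4.489) = 2998.8×1.5016 ≈ 4503 m/s.
Stage 2: m₀ = 10,440 kg, m_f = 10,440 − 7,260 = 3,180 kg; Δv = 322×9.8×ln(3.283) = 3155.6×1.1888 ≈ 3751 m/s.
Total Δv = 4503 + 3751 = 8254 m/s.

Δv ≈ 8.25 km/s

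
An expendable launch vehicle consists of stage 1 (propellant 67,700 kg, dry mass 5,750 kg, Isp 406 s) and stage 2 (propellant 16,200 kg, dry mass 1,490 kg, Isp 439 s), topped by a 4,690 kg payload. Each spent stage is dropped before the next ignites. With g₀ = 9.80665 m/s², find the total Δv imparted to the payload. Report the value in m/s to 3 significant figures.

Δv ≈ 10400 m/s

Ignition mass of stage 1 = 67,700+5,750 + 16,200+1,490 + 4,690 = 95,830 kg.
Stage 1: m₀ = 95,830 kg, m_f = 95,830 − 67,700 = 28,130 kg; Δv = 406×9.80665×ln(3.407) = 3981.5×1.2257 ≈ 4880 m/s.
Stage 2: m₀ = 22,380 kg, m_f = 22,380 − 16,200 = 6,180 kg; Δv = 439×9.80665×ln(3.621) = 4305.1×1.2868 ≈ 5540 m/s.
Total Δv = 4880 + 5540 = 10420 m/s.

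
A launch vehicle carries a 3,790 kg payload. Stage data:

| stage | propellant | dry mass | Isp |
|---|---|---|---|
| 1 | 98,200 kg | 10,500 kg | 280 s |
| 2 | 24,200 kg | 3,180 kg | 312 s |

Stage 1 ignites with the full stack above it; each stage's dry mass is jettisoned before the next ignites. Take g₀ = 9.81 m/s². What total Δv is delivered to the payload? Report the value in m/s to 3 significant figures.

Ignition mass of stage 1 = 98,200+10,500 + 24,200+3,180 + 3,790 = 139,870 kg.
Stage 1: m₀ = 139,870 kg, m_f = 139,870 − 98,200 = 41,670 kg; Δv = 280×9.81×ln(3.357) = 2746.8×1.2109 ≈ 3326 m/s.
Stage 2: m₀ = 31,170 kg, m_f = 31,170 − 24,200 = 6,970 kg; Δv = 312×9.81×ln(4.472) = 3060.7×1.4978 ≈ 4584 m/s.
Total Δv = 3326 + 4584 = 7910 m/s.

Δv ≈ 7910 m/s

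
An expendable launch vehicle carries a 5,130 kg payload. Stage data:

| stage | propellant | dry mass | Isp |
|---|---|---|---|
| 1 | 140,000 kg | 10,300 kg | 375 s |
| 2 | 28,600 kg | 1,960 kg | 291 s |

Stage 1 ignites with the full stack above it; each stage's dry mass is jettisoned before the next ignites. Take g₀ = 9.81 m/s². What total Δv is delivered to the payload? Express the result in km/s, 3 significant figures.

Δv ≈ 9.75 km/s

Ignition mass of stage 1 = 140,000+10,300 + 28,600+1,960 + 5,130 = 185,990 kg.
Stage 1: m₀ = 185,990 kg, m_f = 185,990 − 140,000 = 45,990 kg; Δv = 375×9.81×ln(4.044) = 3678.8×1.3973 ≈ 5140 m/s.
Stage 2: m₀ = 35,690 kg, m_f = 35,690 − 28,600 = 7,090 kg; Δv = 291×9.81×ln(5.034) = 2854.7×1.6162 ≈ 4614 m/s.
Total Δv = 5140 + 4614 = 9754 m/s.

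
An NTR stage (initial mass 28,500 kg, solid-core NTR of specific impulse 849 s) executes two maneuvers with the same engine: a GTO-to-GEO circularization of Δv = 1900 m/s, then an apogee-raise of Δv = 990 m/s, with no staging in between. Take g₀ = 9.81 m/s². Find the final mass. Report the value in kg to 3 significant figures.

final mass ≈ 20100 kg

v_e = Isp · g₀ = 849 × 9.81 = 8328.7 m/s.
After the first burn: m = 28500 × exp(−1900/8328.7) = 28500 × 0.79602 = 22,686.6 kg.
After the second burn: m = 22,686.6 × exp(−990/8328.7) = 22,686.6 × 0.88793 = 20,144.1 kg.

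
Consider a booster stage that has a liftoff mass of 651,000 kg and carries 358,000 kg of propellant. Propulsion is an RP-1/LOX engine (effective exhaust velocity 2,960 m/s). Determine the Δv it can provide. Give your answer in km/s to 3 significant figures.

m_f = m₀ − m_prop = 651,000 − 358,000 = 293,000 kg.
From the ideal rocket equation, Δv = v_e · ln(m₀/m_f) = 2960.0 × ln(2.222) = 2960.0 × 0.7983 ≈ 2363.1 m/s.

Δv ≈ 2.36 km/s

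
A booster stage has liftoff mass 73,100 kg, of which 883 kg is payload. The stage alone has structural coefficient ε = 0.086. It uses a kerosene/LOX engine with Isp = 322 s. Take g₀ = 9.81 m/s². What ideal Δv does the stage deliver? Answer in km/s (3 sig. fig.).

Δv ≈ 7.37 km/s

Stage wet mass = m₀ − payload = 73,100 − 883 = 72,217 kg.
Stage dry mass = ε × stage wet mass = 0.086 × 72,217 = 6,210.66 kg.
Burnout mass m_f = stage dry + payload = 6,210.66 + 883 = 7,093.66 kg.
v_e = Isp · g₀ = 322 × 9.81 = 3158.8 m/s.
Δv = v_e · ln(73,100/7,093.66) = 3158.8 × ln(10.3) = 3158.8 × 2.3326 ≈ 7368 m/s.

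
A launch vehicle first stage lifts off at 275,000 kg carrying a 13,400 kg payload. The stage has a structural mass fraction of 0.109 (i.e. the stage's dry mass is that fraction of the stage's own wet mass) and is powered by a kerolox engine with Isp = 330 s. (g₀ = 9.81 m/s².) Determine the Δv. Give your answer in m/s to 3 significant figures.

Δv ≈ 6090 m/s

Stage wet mass = m₀ − payload = 275,000 − 13,400 = 261,600 kg.
Stage dry mass = ε × stage wet mass = 0.109 × 261,600 = 28,514.4 kg.
Burnout mass m_f = stage dry + payload = 28,514.4 + 13,400 = 41,914.4 kg.
v_e = Isp · g₀ = 330 × 9.81 = 3237.3 m/s.
Using Δv = v_e ln(m₀/m_f): Δv = v_e · ln(275,000/41,914.4) = 3237.3 × ln(6.561) = 3237.3 × 1.8811 ≈ 6090 m/s.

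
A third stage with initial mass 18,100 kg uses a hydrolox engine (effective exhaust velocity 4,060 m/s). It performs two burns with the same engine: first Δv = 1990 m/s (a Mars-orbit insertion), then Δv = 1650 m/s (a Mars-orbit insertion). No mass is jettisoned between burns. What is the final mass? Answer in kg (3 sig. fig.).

After the first burn: m = 18100 × exp(−1990/4060.0) = 18100 × 0.61254 = 11,087 kg.
After the second burn: m = 11,087 × exp(−1650/4060.0) = 11,087 × 0.66604 = 7,384.39 kg.

final mass ≈ 7380 kg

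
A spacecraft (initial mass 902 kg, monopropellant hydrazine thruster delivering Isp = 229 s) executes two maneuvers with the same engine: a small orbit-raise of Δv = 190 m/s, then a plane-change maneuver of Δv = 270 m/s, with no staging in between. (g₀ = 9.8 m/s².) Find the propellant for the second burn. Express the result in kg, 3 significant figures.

v_e = Isp · g₀ = 229 × 9.8 = 2244.2 m/s.
After the first burn: m = 902 × exp(−190/2244.2) = 902 × 0.91882 = 828.776 kg.
After the second burn: m = 828.776 × exp(−270/2244.2) = 828.776 × 0.88665 = 734.834 kg.
Second-burn propellant = 828.776 − 734.834 = 93.942 kg.

propellant for the second burn ≈ 93.9 kg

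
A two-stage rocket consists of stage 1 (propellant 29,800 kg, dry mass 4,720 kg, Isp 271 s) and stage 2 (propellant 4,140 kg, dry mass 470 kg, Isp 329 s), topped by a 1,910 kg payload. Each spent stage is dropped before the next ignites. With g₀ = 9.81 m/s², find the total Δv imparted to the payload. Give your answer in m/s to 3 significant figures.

Δv ≈ 6700 m/s

Ignition mass of stage 1 = 29,800+4,720 + 4,140+470 + 1,910 = 41,040 kg.
Stage 1: m₀ = 41,040 kg, m_f = 41,040 − 29,800 = 11,240 kg; Δv = 271×9.81×ln(3.651) = 2658.5×1.2951 ≈ 3443 m/s.
Stage 2: m₀ = 6,520 kg, m_f = 6,520 − 4,140 = 2,380 kg; Δv = 329×9.81×ln(2.739) = 3227.5×1.0078 ≈ 3253 m/s.
Total Δv = 3443 + 3253 = 6696 m/s.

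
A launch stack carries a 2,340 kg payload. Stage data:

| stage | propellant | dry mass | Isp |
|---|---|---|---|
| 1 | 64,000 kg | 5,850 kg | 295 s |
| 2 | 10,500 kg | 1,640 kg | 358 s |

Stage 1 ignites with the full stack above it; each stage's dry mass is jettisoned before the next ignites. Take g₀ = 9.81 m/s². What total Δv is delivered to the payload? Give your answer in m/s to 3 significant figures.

Ignition mass of stage 1 = 64,000+5,850 + 10,500+1,640 + 2,340 = 84,330 kg.
Stage 1: m₀ = 84,330 kg, m_f = 84,330 − 64,000 = 20,330 kg; Δv = 295×9.81×ln(4.148) = 2894.0×1.4226 ≈ 4117 m/s.
Stage 2: m₀ = 14,480 kg, m_f = 14,480 − 10,500 = 3,980 kg; Δv = 358×9.81×ln(3.638) = 3512.0×1.2915 ≈ 4536 m/s.
Total Δv = 4117 + 4536 = 8653 m/s.

Δv ≈ 8650 m/s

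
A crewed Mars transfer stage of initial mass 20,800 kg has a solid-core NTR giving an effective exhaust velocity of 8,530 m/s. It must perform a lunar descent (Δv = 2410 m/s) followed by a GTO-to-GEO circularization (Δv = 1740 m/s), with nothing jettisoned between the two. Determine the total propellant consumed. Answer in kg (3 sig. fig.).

After the first burn: m = 20800 × exp(−2410/8530.0) = 20800 × 0.75387 = 15,680.5 kg.
After the second burn: m = 15,680.5 × exp(−1740/8530.0) = 15,680.5 × 0.81547 = 12,787 kg.
Total propellant = m₀ − m_final = 20800 − 12,787 = 8,013 kg.

total propellant consumed ≈ 8010 kg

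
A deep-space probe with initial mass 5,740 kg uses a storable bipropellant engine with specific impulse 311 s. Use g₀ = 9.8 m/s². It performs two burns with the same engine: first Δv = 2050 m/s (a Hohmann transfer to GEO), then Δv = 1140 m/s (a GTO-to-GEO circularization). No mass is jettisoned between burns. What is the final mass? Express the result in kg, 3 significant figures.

v_e = Isp · g₀ = 311 × 9.8 = 3047.8 m/s.
After the first burn: m = 5740 × exp(−2050/3047.8) = 5740 × 0.51037 = 2,929.52 kg.
After the second burn: m = 2,929.52 × exp(−1140/3047.8) = 2,929.52 × 0.68795 = 2,015.36 kg.

final mass ≈ 2020 kg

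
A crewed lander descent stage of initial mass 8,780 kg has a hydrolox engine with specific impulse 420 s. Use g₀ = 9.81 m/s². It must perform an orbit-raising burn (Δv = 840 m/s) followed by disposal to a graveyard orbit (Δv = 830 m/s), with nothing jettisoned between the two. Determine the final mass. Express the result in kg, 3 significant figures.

final mass ≈ 5850 kg

v_e = Isp · g₀ = 420 × 9.81 = 4120.2 m/s.
After the first burn: m = 8780 × exp(−840/4120.2) = 8780 × 0.81557 = 7,160.7 kg.
After the second burn: m = 7,160.7 × exp(−830/4120.2) = 7,160.7 × 0.81755 = 5,854.23 kg.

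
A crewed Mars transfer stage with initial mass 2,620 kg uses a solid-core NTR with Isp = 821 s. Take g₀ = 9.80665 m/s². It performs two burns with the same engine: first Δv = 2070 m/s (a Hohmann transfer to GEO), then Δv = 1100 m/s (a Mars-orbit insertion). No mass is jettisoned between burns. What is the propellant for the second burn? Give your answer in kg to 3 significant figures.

propellant for the second burn ≈ 259 kg

v_e = Isp · g₀ = 821 × 9.80665 = 8051.3 m/s.
After the first burn: m = 2620 × exp(−2070/8051.3) = 2620 × 0.77329 = 2,026.02 kg.
After the second burn: m = 2,026.02 × exp(−1100/8051.3) = 2,026.02 × 0.87230 = 1,767.3 kg.
Second-burn propellant = 2,026.02 − 1,767.3 = 258.72 kg.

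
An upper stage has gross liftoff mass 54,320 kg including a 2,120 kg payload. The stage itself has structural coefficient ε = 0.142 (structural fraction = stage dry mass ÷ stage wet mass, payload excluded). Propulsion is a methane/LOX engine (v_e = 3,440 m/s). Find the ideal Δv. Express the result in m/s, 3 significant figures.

Δv ≈ 5990 m/s

Stage wet mass = m₀ − payload = 54,320 − 2,120 = 52,200 kg.
Stage dry mass = ε × stage wet mass = 0.142 × 52,200 = 7,412.4 kg.
Burnout mass m_f = stage dry + payload = 7,412.4 + 2,120 = 9,532.4 kg.
Δv = v_e · ln(54,320/9,532.4) = 3440.0 × ln(5.698) = 3440.0 × 1.7402 ≈ 5986 m/s.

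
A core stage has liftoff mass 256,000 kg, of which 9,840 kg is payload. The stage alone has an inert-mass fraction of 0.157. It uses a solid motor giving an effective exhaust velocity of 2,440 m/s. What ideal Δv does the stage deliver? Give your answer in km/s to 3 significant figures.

Δv ≈ 4.06 km/s

Stage wet mass = m₀ − payload = 256,000 − 9,840 = 246,160 kg.
Stage dry mass = ε × stage wet mass = 0.157 × 246,160 = 38,647.1 kg.
Burnout mass m_f = stage dry + payload = 38,647.1 + 9,840 = 48,487.1 kg.
Using Δv = v_e ln(m₀/m_f): Δv = v_e · ln(256,000/48,487.1) = 2440.0 × ln(5.28) = 2440.0 × 1.6639 ≈ 4060 m/s.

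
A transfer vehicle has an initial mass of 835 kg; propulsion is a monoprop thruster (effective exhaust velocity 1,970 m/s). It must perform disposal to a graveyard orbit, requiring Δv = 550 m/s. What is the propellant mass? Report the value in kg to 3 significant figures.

propellant mass ≈ 203 kg

m₀/m_f = exp(Δv / v_e) = exp(550 / 1970.0) = exp(0.2792) = 1.3221.
m_f = 835 / 1.3221 = 631.571 kg, so propellant = m₀ − m_f = 835 − 631.571 = 203.429 kg.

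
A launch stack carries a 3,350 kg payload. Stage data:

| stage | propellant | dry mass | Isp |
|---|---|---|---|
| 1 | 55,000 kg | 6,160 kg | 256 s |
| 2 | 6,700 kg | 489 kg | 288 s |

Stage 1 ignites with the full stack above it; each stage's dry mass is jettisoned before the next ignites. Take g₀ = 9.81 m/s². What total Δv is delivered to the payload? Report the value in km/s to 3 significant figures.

Ignition mass of stage 1 = 55,000+6,160 + 6,700+489 + 3,350 = 71,699 kg.
Stage 1: m₀ = 71,699 kg, m_f = 71,699 − 55,000 = 16,699 kg; Δv = 256×9.81×ln(4.294) = 2511.4×1.4571 ≈ 3659 m/s.
Stage 2: m₀ = 10,539 kg, m_f = 10,539 − 6,700 = 3,839 kg; Δv = 288×9.81×ln(2.745) = 2825.3×1.0099 ≈ 2853 m/s.
Total Δv = 3659 + 2853 = 6512 m/s.

Δv ≈ 6.51 km/s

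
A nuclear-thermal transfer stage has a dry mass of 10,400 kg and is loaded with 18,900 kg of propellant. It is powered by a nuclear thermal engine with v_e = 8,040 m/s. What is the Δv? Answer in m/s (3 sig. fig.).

m₀ = m_dry + m_prop = 10,400 + 18,900 = 29,300 kg.
Δv = v_e · ln(m₀/m_f) = 8040.0 × ln(2.817) = 8040.0 × 1.0358 ≈ 8327.7 m/s.

Δv ≈ 8330 m/s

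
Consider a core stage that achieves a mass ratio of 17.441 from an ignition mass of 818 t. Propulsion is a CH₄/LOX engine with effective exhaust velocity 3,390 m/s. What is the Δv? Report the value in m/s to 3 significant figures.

Rocket equation: Δv = v_e · ln(17.441) = 3390.0 × 2.8588 ≈ 9691.4 m/s.

Δv ≈ 9690 m/s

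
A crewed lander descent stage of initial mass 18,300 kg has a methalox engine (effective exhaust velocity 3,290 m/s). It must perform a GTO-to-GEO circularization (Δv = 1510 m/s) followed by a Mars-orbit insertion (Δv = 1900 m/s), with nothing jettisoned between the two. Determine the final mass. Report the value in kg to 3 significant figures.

After the first burn: m = 18300 × exp(−1510/3290.0) = 18300 × 0.63194 = 11,564.5 kg.
After the second burn: m = 11,564.5 × exp(−1900/3290.0) = 11,564.5 × 0.56130 = 6,491.15 kg.

final mass ≈ 6490 kg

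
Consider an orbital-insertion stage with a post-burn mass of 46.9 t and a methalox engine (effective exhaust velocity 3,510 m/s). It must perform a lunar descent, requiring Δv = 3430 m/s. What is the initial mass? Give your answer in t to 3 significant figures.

initial mass ≈ 125 t

By the Tsiolkovsky rocket equation, m₀/m_f = exp(Δv / v_e) = exp(3430 / 3510.0) = exp(0.9772) = 2.6570.
m₀ = m_f × 2.6570 = 46.9 × 2.6570 = 124.613 t.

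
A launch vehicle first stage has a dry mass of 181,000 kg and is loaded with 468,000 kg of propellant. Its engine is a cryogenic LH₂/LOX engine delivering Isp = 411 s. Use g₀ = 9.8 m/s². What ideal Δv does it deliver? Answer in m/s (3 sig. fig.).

v_e = Isp · g₀ = 411 × 9.8 = 4027.8 m/s.
m₀ = m_dry + m_prop = 181,000 + 468,000 = 649,000 kg.
Δv = v_e · ln(m₀/m_f) = 4027.8 × ln(3.586) = 4027.8 × 1.2769 ≈ 5143.2 m/s.

Δv ≈ 5140 m/s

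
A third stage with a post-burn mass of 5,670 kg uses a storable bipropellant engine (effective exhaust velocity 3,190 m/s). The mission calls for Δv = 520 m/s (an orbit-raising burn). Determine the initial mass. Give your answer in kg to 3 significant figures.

m₀/m_f = exp(Δv / v_e) = exp(520 / 3190.0) = exp(0.1630) = 1.1770.
m₀ = m_f × 1.1770 = 5,670 × 1.1770 = 6,673.59 kg.

initial mass ≈ 6670 kg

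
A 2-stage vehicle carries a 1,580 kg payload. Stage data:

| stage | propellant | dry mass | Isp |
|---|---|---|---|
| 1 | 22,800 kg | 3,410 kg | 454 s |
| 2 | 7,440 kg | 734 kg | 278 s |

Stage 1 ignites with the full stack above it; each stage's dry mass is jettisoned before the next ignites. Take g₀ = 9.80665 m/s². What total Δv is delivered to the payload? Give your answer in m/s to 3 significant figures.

Δv ≈ 8400 m/s

Ignition mass of stage 1 = 22,800+3,410 + 7,440+734 + 1,580 = 35,964 kg.
Stage 1: m₀ = 35,964 kg, m_f = 35,964 − 22,800 = 13,164 kg; Δv = 454×9.80665×ln(2.732) = 4452.2×1.0050 ≈ 4475 m/s.
Stage 2: m₀ = 9,754 kg, m_f = 9,754 − 7,440 = 2,314 kg; Δv = 278×9.80665×ln(4.215) = 2726.2×1.4387 ≈ 3922 m/s.
Total Δv = 4475 + 3922 = 8397 m/s.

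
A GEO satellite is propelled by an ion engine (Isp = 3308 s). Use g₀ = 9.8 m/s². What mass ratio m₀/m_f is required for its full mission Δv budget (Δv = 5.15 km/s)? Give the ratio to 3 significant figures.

mass ratio ≈ 1.17

v_e = Isp · g₀ = 3308 × 9.8 = 32418.4 m/s.
m₀/m_f = exp(Δv / v_e) = exp(5150 / 32418.4) = exp(0.1589) = 1.1722.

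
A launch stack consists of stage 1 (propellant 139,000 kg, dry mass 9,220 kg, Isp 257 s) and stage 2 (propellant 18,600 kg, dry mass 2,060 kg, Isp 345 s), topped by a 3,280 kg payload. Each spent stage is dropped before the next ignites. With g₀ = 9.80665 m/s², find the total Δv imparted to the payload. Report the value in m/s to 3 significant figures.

Ignition mass of stage 1 = 139,000+9,220 + 18,600+2,060 + 3,280 = 172,160 kg.
Stage 1: m₀ = 172,160 kg, m_f = 172,160 − 139,000 = 33,160 kg; Δv = 257×9.80665×ln(5.192) = 2520.3×1.6471 ≈ 4151 m/s.
Stage 2: m₀ = 23,940 kg, m_f = 23,940 − 18,600 = 5,340 kg; Δv = 345×9.80665×ln(4.483) = 3383.3×1.5003 ≈ 5076 m/s.
Total Δv = 4151 + 5076 = 9227 m/s.

Δv ≈ 9230 m/s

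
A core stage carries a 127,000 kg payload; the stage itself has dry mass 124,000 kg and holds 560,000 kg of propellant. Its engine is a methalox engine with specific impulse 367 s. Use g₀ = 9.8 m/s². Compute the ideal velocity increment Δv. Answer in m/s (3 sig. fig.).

v_e = Isp · g₀ = 367 × 9.8 = 3596.6 m/s.
m₀ = payload + dry + propellant = 127,000 + 124,000 + 560,000 = 811,000 kg.
m_f = payload + dry = 127,000 + 124,000 = 251,000 kg.
From the ideal rocket equation, Δv = v_e · ln(m₀/m_f) = 3596.6 × ln(3.231) = 3596.6 × 1.1728 ≈ 4218.1 m/s.

Δv ≈ 4220 m/s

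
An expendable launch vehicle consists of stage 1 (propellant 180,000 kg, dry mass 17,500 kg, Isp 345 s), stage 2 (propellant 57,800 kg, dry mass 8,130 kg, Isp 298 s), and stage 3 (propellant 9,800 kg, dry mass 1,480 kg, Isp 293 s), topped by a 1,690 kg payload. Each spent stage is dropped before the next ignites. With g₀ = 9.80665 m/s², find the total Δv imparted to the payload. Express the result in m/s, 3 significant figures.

Δv ≈ 11500 m/s

Ignition mass of stage 1 = 180,000+17,500 + 57,800+8,130 + 9,800+1,480 + 1,690 = 276,400 kg.
Stage 1: m₀ = 276,400 kg, m_f = 276,400 − 180,000 = 96,400 kg; Δv = 345×9.80665×ln(2.867) = 3383.3×1.0533 ≈ 3564 m/s.
Stage 2: m₀ = 78,900 kg, m_f = 78,900 − 57,800 = 21,100 kg; Δv = 298×9.80665×ln(3.739) = 2922.4×1.3189 ≈ 3854 m/s.
Stage 3: m₀ = 12,970 kg, m_f = 12,970 − 9,800 = 3,170 kg; Δv = 293×9.80665×ln(4.091) = 2873.3×1.4089 ≈ 4048 m/s.
Total Δv = 3564 + 3854 + 4048 = 11466 m/s.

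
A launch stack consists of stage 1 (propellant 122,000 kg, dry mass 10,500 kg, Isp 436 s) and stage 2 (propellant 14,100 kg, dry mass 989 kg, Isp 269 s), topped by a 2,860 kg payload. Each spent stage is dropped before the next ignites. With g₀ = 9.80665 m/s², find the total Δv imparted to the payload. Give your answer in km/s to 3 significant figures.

Ignition mass of stage 1 = 122,000+10,500 + 14,100+989 + 2,860 = 150,449 kg.
Stage 1: m₀ = 150,449 kg, m_f = 150,449 − 122,000 = 28,449 kg; Δv = 436×9.80665×ln(5.288) = 4275.7×1.6655 ≈ 7121 m/s.
Stage 2: m₀ = 17,949 kg, m_f = 17,949 − 14,100 = 3,849 kg; Δv = 269×9.80665×ln(4.663) = 2638.0×1.5397 ≈ 4062 m/s.
Total Δv = 7121 + 4062 = 11183 m/s.

Δv ≈ 11.2 km/s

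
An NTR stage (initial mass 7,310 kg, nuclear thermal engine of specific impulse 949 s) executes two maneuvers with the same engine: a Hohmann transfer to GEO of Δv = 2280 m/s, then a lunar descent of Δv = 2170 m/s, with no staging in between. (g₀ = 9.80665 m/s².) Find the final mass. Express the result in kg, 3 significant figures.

v_e = Isp · g₀ = 949 × 9.80665 = 9306.5 m/s.
After the first burn: m = 7310 × exp(−2280/9306.5) = 7310 × 0.78271 = 5,721.61 kg.
After the second burn: m = 5,721.61 × exp(−2170/9306.5) = 5,721.61 × 0.79202 = 4,531.63 kg.

final mass ≈ 4530 kg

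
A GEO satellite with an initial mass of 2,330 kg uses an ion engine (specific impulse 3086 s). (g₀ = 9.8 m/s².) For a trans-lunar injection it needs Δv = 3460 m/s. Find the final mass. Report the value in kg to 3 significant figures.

final mass ≈ 2080 kg

v_e = Isp · g₀ = 3086 × 9.8 = 30242.8 m/s.
By the Tsiolkovsky rocket equation, m₀/m_f = exp(Δv / v_e) = exp(3460 / 30242.8) = exp(0.1144) = 1.1212.
m_f = m₀ / 1.1212 = 2,330 / 1.1212 = 2,078.13 kg.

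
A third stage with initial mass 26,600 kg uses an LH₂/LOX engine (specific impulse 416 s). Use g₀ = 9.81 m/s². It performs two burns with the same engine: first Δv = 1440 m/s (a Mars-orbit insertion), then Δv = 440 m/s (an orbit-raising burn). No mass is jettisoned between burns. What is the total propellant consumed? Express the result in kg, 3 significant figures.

total propellant consumed ≈ 9820 kg

v_e = Isp · g₀ = 416 × 9.81 = 4081.0 m/s.
After the first burn: m = 26600 × exp(−1440/4081.0) = 26600 × 0.70268 = 18,691.3 kg.
After the second burn: m = 18,691.3 × exp(−440/4081.0) = 18,691.3 × 0.89779 = 16,780.9 kg.
Total propellant = m₀ − m_final = 26600 − 16,780.9 = 9,819.1 kg.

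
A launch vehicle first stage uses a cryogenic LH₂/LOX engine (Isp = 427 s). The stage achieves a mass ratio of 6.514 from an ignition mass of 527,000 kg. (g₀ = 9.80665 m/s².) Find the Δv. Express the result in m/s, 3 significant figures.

v_e = Isp · g₀ = 427 × 9.80665 = 4187.4 m/s.
Δv = v_e · ln(6.514) = 4187.4 × 1.8740 ≈ 7847.1 m/s.

Δv ≈ 7850 m/s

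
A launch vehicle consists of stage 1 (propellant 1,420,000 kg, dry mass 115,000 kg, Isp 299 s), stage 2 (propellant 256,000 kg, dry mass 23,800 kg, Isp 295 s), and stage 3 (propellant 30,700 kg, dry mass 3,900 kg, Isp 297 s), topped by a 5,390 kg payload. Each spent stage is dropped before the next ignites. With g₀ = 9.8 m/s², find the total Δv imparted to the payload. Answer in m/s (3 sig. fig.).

Ignition mass of stage 1 = 1,420,000+115,000 + 256,000+23,800 + 30,700+3,900 + 5,390 = 1,854,790 kg.
Stage 1: m₀ = 1,854,790 kg, m_f = 1,854,790 − 1,420,000 = 434,790 kg; Δv = 299×9.8×ln(4.266) = 2930.2×1.4507 ≈ 4251 m/s.
Stage 2: m₀ = 319,790 kg, m_f = 319,790 − 256,000 = 63,790 kg; Δv = 295×9.8×ln(5.013) = 2891.0×1.6121 ≈ 4660 m/s.
Stage 3: m₀ = 39,990 kg, m_f = 39,990 − 30,700 = 9,290 kg; Δv = 297×9.8×ln(4.305) = 2910.6×1.4597 ≈ 4249 m/s.
Total Δv = 4251 + 4660 + 4249 = 13160 m/s.

Δv ≈ 13200 m/s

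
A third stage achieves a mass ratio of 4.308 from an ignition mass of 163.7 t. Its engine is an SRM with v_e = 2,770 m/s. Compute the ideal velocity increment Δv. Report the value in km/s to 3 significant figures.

Δv ≈ 4.05 km/s

From the ideal rocket equation, Δv = v_e · ln(4.308) = 2770.0 × 1.4605 ≈ 4045.5 m/s.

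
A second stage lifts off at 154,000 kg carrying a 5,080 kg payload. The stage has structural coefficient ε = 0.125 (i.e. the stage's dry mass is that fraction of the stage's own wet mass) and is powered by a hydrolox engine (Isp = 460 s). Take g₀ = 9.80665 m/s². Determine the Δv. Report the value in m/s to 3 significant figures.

Stage wet mass = m₀ − payload = 154,000 − 5,080 = 148,920 kg.
Stage dry mass = ε × stage wet mass = 0.125 × 148,920 = 18,615 kg.
Burnout mass m_f = stage dry + payload = 18,615 + 5,080 = 23,695 kg.
v_e = Isp · g₀ = 460 × 9.80665 = 4511.1 m/s.
Using Δv = v_e ln(m₀/m_f): Δv = v_e · ln(154,000/23,695) = 4511.1 × ln(6.499) = 4511.1 × 1.8717 ≈ 8443 m/s.

Δv ≈ 8440 m/s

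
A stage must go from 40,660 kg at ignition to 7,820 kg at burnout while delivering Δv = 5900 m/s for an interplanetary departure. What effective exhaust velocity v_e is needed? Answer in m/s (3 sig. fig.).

v_e ≈ 3580 m/s

ln(m₀/m_f) = ln(40660/7820) = ln(5.199) = 1.6486.
Using Δv = v_e ln(m₀/m_f): v_e = Δv / ln(m₀/m_f) = 5900 / 1.6486 = 3578.9 m/s.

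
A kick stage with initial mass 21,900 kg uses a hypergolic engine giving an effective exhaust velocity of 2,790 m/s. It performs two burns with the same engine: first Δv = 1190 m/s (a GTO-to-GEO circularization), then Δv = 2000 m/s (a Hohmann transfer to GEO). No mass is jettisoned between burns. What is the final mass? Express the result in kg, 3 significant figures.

final mass ≈ 6980 kg

After the first burn: m = 21900 × exp(−1190/2790.0) = 21900 × 0.65277 = 14,295.7 kg.
After the second burn: m = 14,295.7 × exp(−2000/2790.0) = 14,295.7 × 0.48829 = 6,980.45 kg.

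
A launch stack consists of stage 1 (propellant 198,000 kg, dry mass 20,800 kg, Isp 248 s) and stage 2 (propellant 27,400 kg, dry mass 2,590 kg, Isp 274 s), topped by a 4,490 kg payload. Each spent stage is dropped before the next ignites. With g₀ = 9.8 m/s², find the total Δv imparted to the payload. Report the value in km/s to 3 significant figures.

Δv ≈ 7.95 km/s

Ignition mass of stage 1 = 198,000+20,800 + 27,400+2,590 + 4,490 = 253,280 kg.
Stage 1: m₀ = 253,280 kg, m_f = 253,280 − 198,000 = 55,280 kg; Δv = 248×9.8×ln(4.582) = 2430.4×1.5221 ≈ 3699 m/s.
Stage 2: m₀ = 34,480 kg, m_f = 34,480 − 27,400 = 7,080 kg; Δv = 274×9.8×ln(4.87) = 2685.2×1.5831 ≈ 4251 m/s.
Total Δv = 3699 + 4251 = 7950 m/s.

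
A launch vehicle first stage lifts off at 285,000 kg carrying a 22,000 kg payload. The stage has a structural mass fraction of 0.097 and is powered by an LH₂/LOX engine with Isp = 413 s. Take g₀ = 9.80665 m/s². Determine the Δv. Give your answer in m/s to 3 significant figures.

Stage wet mass = m₀ − payload = 285,000 − 22,000 = 263,000 kg.
Stage dry mass = ε × stage wet mass = 0.097 × 263,000 = 25,511 kg.
Burnout mass m_f = stage dry + payload = 25,511 + 22,000 = 47,511 kg.
v_e = Isp · g₀ = 413 × 9.80665 = 4050.1 m/s.
Δv = v_e · ln(285,000/47,511) = 4050.1 × ln(5.999) = 4050.1 × 1.7915 ≈ 7256 m/s.

Δv ≈ 7260 m/s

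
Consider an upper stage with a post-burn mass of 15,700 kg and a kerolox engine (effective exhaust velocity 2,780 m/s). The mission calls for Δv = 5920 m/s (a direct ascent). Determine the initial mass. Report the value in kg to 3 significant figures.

From the ideal rocket equation, m₀/m_f = exp(Δv / v_e) = exp(5920 / 2780.0) = exp(2.1295) = 8.4106.
m₀ = m_f × 8.4106 = 15,700 × 8.4106 = 132,046 kg.

initial mass ≈ 132000 kg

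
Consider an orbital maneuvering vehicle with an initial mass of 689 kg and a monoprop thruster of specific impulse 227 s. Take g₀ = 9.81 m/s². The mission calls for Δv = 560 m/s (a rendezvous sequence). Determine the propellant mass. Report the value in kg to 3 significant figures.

propellant mass ≈ 153 kg

v_e = Isp · g₀ = 227 × 9.81 = 2226.9 m/s.
By the Tsiolkovsky rocket equation, m₀/m_f = exp(Δv / v_e) = exp(560 / 2226.9) = exp(0.2515) = 1.2859.
m_f = 689 / 1.2859 = 535.811 kg, so propellant = m₀ − m_f = 689 − 535.811 = 153.189 kg.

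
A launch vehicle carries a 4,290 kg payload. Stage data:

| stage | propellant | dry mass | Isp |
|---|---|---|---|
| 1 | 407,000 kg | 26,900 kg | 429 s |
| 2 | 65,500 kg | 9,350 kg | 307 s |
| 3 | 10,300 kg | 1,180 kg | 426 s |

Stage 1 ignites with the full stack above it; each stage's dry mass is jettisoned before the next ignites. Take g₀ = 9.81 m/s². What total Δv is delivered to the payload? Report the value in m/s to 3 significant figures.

Δv ≈ 14600 m/s

Ignition mass of stage 1 = 407,000+26,900 + 65,500+9,350 + 10,300+1,180 + 4,290 = 524,520 kg.
Stage 1: m₀ = 524,520 kg, m_f = 524,520 − 407,000 = 117,520 kg; Δv = 429×9.81×ln(4.463) = 4208.5×1.4959 ≈ 6295 m/s.
Stage 2: m₀ = 90,620 kg, m_f = 90,620 − 65,500 = 25,120 kg; Δv = 307×9.81×ln(3.607) = 3011.7×1.2830 ≈ 3864 m/s.
Stage 3: m₀ = 15,770 kg, m_f = 15,770 − 10,300 = 5,470 kg; Δv = 426×9.81×ln(2.883) = 4179.1×1.0588 ≈ 4425 m/s.
Total Δv = 6295 + 3864 + 4425 = 14584 m/s.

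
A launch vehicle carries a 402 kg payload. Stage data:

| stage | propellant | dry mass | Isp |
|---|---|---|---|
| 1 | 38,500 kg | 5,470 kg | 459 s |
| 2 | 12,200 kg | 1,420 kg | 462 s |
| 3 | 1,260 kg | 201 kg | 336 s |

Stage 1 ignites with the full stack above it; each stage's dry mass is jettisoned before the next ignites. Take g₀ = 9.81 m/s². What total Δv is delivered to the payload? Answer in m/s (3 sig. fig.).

Δv ≈ 15400 m/s

Ignition mass of stage 1 = 38,500+5,470 + 12,200+1,420 + 1,260+201 + 402 = 59,453 kg.
Stage 1: m₀ = 59,453 kg, m_f = 59,453 − 38,500 = 20,953 kg; Δv = 459×9.81×ln(2.837) = 4502.8×1.0429 ≈ 4696 m/s.
Stage 2: m₀ = 15,483 kg, m_f = 15,483 − 12,200 = 3,283 kg; Δv = 462×9.81×ln(4.716) = 4532.2×1.5510 ≈ 7029 m/s.
Stage 3: m₀ = 1,863 kg, m_f = 1,863 − 1,260 = 603 kg; Δv = 336×9.81×ln(3.09) = 3296.2×1.1280 ≈ 3718 m/s.
Total Δv = 4696 + 7029 + 3718 = 15443 m/s.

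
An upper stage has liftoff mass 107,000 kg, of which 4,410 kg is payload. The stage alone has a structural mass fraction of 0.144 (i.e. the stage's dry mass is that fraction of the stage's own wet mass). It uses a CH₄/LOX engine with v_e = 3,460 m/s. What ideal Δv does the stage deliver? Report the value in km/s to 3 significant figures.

Stage wet mass = m₀ − payload = 107,000 − 4,410 = 102,590 kg.
Stage dry mass = ε × stage wet mass = 0.144 × 102,590 = 14,773 kg.
Burnout mass m_f = stage dry + payload = 14,773 + 4,410 = 19,183 kg.
Δv = v_e · ln(107,000/19,183) = 3460.0 × ln(5.578) = 3460.0 × 1.7188 ≈ 5947 m/s.

Δv ≈ 5.95 km/s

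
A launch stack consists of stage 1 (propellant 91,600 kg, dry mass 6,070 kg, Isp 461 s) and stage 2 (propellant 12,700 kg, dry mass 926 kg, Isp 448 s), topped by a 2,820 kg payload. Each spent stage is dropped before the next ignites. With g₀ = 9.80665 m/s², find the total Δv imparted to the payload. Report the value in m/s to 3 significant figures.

Δv ≈ 13800 m/s

Ignition mass of stage 1 = 91,600+6,070 + 12,700+926 + 2,820 = 114,116 kg.
Stage 1: m₀ = 114,116 kg, m_f = 114,116 − 91,600 = 22,516 kg; Δv = 461×9.80665×ln(5.068) = 4520.9×1.6230 ≈ 7337 m/s.
Stage 2: m₀ = 16,446 kg, m_f = 16,446 − 12,700 = 3,746 kg; Δv = 448×9.80665×ln(4.39) = 4393.4×1.4794 ≈ 6500 m/s.
Total Δv = 7337 + 6500 = 13837 m/s.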